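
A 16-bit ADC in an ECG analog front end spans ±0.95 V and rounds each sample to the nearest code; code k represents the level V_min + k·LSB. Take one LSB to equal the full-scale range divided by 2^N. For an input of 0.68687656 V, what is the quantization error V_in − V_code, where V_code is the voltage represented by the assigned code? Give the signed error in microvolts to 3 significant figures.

+5.22 µV

Full-scale range = 0.95 V − (-0.95 V) = 1.9 V. LSB = 1.9 V / 2^16 ≈ 28.99 µV.
Position in LSBs: (0.68687656 − (-0.95)) × 65536/1.9 = 56460.1801; rounding gives k = 56460.
Reconstructed level: -0.95 + 56460 × 1.9/65536 V = 0.68687133789 V.
e = 0.68687656 − (0.68687133789) = +5.22 µV.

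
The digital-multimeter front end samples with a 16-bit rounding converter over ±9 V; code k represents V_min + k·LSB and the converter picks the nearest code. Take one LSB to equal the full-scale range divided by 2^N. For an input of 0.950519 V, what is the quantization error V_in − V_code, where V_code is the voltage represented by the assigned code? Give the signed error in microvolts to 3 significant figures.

Full-scale range = 9 V − (-9 V) = 18 V. LSB = 18 V / 2^16 ≈ 274.7 µV.
Position in LSBs: (0.950519 − (-9)) × 65536/18 = 36228.7341; rounding gives k = 36229.
Reconstructed level: -9 + 36229 × 18/65536 V = 0.95059204102 V.
V_in − V_code = 0.950519 − (0.95059204102) = −73.0 µV.

−73.0 µV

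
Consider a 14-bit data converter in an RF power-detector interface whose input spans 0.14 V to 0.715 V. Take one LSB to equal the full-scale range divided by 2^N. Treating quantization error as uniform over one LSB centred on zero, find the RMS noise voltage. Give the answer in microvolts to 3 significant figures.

Range = 0.715 − (0.14) = 0.575 V.
LSB = 0.575 V ÷ 2^14 = 0.575/16384 V = 35.095 µV.
V_rms = LSB/√12 = 35.095 µV / √12 = 10.1 µV.

10.1 µV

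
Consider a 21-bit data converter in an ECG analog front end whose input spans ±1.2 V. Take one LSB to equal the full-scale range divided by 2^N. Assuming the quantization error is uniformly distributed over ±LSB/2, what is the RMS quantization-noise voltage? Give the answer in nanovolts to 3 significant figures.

330 nV

The full-scale span is 1.2 − (-1.2) = 2.4 V.
LSB = 2.4 V / 2^21 = 1.1444 µV.
For a uniform distribution on [−LSB/2, +LSB/2], V_rms = LSB/√12 = 1.1444 µV/3.4641 = 330 nV.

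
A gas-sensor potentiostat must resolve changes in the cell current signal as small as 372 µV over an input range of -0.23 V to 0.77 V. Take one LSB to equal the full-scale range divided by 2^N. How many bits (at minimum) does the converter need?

12 bits

Span: 0.77 V − (-0.23 V) = 1 V.
Levels needed ≥ 1/372 µV = 2688. 2^12 = 4096 suffices, so N_min = 12.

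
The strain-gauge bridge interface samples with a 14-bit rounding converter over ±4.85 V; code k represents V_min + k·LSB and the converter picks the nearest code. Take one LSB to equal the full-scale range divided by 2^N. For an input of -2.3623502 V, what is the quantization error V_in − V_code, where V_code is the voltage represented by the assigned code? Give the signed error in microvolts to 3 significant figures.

Span: 4.85 V − (-4.85 V) = 9.7 V. LSB = 9.7 V / 2^14 ≈ 0.5920 mV.
Position in LSBs: (-2.3623502 − (-4.85)) × 16384/9.7 = 4201.8200; rounding gives k = 4202.
V_code = -4.85 + (4202/16384) × 9.7 = -2.3622436523 V.
Error = V_in − V_code = -2.3623502 − (-2.3622436523) = −107 µV.

−107 µV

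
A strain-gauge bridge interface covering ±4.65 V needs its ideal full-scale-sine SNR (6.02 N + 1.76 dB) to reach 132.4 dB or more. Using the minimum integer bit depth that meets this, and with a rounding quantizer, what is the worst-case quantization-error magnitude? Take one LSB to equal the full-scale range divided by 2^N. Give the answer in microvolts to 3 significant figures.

1.11 µV

Span: 4.65 V − (-4.65 V) = 9.3 V.
Required N = ⌈(132.4 − 1.76)/6.02⌉ = ⌈21.701⌉ = 22.
One LSB is 9.3 V / 4194304 = 2.2173 µV.
Max error for round-to-nearest is LSB/2 = 1.11 µV.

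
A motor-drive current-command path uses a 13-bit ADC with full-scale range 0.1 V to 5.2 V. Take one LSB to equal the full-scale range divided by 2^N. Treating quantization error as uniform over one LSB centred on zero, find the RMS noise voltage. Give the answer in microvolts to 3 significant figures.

Full-scale range = 5.2 V − (0.1 V) = 5.1 V.
LSB = 5.1 V / 2^13 = 0.62256 mV.
σ_q = LSB/√12 = 0.62256 mV/3.4641 = 180 µV.

180 µV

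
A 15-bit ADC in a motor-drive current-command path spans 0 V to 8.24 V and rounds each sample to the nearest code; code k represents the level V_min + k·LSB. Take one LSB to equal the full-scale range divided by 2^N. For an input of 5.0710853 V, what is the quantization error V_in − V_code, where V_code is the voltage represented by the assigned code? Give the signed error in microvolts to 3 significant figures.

Range is 8.24 V. LSB = 8.24 V / 2^15 ≈ 251.5 µV.
(5.0710853 − (0)) / LSB = 5.0710853 × 32768/8.24 = 20166.1800. Nearest integer: k = 20166.
V_code = 0 + (20166/32768) × 8.24 = 5.0710400391 V.
e = 5.0710853 − (5.0710400391) = +45.3 µV.

+45.3 µV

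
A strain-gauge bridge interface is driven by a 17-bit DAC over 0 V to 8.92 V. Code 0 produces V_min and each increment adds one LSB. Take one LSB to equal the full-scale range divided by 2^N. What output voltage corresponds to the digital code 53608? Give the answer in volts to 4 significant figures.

Full-scale range = 8.92 V. LSB = 8.92 V / 2^17.
Output = V_min + (53608/131072) × range = 0 + 0.408997 × 8.92 V
      = 0 + 3.64825 = 3.64825 V.

3.648 V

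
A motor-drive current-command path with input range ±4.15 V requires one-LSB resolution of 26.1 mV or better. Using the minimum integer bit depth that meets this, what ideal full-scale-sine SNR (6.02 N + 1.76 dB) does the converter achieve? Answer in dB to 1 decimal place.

Full-scale range = 4.15 V − (-4.15 V) = 8.3 V.
Need 2^N ≥ 8.3 V / 26.1 mV = 318.0 → N_min = 9.
Ideal SNR at N = 9: 6.02·9 + 1.76 = 55.9 dB.

55.9 dB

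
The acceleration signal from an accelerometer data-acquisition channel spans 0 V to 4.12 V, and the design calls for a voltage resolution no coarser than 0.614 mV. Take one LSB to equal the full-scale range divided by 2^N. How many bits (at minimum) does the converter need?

13 bits

Span = 4.12 V.
Required number of levels: 4.12/0.614 mV = 6710.1; smallest N with 2^N ≥ that is 13.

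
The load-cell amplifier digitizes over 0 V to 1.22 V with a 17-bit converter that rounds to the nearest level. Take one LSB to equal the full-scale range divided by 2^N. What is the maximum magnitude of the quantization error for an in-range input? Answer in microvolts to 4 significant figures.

Range is 1.22 V.
Step size = 1.22/131072 V = 9.30786 µV.
|e|_max = LSB/2 = 4.654 µV.

4.654 µV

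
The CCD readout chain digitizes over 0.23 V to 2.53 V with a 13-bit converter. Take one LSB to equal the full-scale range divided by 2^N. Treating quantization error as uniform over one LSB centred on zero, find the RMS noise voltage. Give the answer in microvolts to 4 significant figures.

81.05 µV

The full-scale span is 2.53 − (0.23) = 2.3 V.
Step size = 2.3/8192 V = 280.762 µV.
σ_q = LSB/√12 = 280.762 µV/3.4641 = 81.05 µV.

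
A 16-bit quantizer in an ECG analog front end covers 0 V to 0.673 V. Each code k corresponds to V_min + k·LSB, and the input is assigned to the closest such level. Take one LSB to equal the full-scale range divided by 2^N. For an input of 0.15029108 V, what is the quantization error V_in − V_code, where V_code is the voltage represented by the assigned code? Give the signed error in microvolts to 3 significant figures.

+1.85 µV

Range is 0.673 V. LSB = 0.673 V / 2^16 ≈ 10.27 µV.
(V_in − V_min)/LSB = (0.15029108 − (0)) × 65536/0.673 = 14635.1801 → nearest code k = 14635.
V_code = 0 + (14635/65536) × 0.673 = 0.15028923035 V.
Error = V_in − V_code = 0.15029108 − (0.15028923035) = +1.85 µV.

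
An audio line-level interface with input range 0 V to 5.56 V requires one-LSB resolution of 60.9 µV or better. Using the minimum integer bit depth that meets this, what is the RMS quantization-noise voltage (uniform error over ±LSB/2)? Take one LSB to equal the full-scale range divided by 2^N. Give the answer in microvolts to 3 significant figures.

12.2 µV

Span = 5.56 V.
Levels needed ≥ 5.56/60.9 µV = 91300. 2^17 = 131072 suffices, so N_min = 17.
LSB = 5.56 V ÷ 2^17 = 5.56/131072 V = 42.419 µV.
V_rms = LSB/√12 = 12.2 µV.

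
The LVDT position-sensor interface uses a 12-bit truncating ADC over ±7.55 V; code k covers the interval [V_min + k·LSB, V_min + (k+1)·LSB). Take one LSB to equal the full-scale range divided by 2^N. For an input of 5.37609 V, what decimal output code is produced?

3506

Full-scale range = 7.55 V − (-7.55 V) = 15.1 V. LSB = 15.1 V / 2^12 ≈ 3.687 mV.
V_in − V_min = 5.37609 − (-7.55) = 12.92609 V.
Divide by LSB: 12.92609 × 4096/15.1 = 3506.3089.
Truncating gives code 3506.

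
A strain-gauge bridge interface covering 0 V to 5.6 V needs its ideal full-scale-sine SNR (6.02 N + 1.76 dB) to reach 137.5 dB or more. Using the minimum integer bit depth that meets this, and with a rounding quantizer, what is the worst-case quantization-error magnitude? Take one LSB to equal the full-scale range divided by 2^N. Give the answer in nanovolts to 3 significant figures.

334 nV

Range is 5.6 V.
N ≥ (137.5 − 1.76)/6.02 = 22.548 → N_min = 23.
One LSB is 5.6 V / 8388608 = 0.66757 µV.
Half an LSB is 334 nV.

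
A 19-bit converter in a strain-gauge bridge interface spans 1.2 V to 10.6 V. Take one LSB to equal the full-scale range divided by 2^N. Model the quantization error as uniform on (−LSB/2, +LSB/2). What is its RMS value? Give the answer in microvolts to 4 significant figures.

The full-scale span is 10.6 − (1.2) = 9.4 V.
Step size = 9.4/524288 V = 17.9291 µV.
V_rms = LSB/√12 = 17.9291 µV / √12 = 5.176 µV.

5.176 µV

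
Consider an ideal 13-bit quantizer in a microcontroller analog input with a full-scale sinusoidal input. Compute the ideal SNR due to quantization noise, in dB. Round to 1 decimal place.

80.0 dB

6.02(13) + 1.76 = 78.26 + 1.76 = 80.02 dB.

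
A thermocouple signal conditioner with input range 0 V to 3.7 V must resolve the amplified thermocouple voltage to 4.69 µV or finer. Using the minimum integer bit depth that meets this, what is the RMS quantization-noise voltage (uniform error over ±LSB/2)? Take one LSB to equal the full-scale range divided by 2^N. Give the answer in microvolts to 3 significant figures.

Full-scale range = 3.7 V.
Levels needed ≥ 3.7/4.69 µV = 788900. 2^20 = 1048576 suffices, so N_min = 20.
One LSB is 3.7 V / 1048576 = 3.5286 µV.
σ_q = LSB/√12 = 3.5286 µV/3.4641 = 1.02 µV.

1.02 µV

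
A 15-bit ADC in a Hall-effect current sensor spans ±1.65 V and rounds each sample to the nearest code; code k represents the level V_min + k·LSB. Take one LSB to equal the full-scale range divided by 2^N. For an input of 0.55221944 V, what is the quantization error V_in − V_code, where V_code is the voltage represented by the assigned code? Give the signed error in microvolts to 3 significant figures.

Full-scale range = 1.65 V − (-1.65 V) = 3.3 V. LSB = 3.3 V / 2^15 ≈ 100.7 µV.
(V_in − V_min)/LSB = (0.55221944 − (-1.65)) × 32768/3.3 = 21867.3717 → nearest code k = 21867.
V_code = -1.65 + (21867/32768) × 3.3 = 0.55218200684 V.
Error = V_in − V_code = 0.55221944 − (0.55218200684) = +37.4 µV.

+37.4 µV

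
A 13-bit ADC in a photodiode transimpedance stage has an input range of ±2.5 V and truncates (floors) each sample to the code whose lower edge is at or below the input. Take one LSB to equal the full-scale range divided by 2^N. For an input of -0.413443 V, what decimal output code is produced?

Full-scale range = 2.5 V − (-2.5 V) = 5 V. LSB = 5 V / 2^13 ≈ 0.6104 mV.
(V_in − V_min) × 2^13/range = (-0.413443 − (-2.5)) × 8192/5 = 3418.615.
Floor → code = 3418.

3418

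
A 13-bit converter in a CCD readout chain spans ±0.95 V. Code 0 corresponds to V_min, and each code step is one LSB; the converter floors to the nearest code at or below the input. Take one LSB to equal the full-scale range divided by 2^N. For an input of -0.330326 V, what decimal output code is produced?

2671

The full-scale span is 0.95 − (-0.95) = 1.9 V. LSB = 1.9 V / 2^13 ≈ 231.9 µV.
V_in − V_min = -0.330326 − (-0.95) = 0.619674 V.
Divide by LSB: 0.619674 × 8192/1.9 = 2671.7734.
Truncating gives code 2671.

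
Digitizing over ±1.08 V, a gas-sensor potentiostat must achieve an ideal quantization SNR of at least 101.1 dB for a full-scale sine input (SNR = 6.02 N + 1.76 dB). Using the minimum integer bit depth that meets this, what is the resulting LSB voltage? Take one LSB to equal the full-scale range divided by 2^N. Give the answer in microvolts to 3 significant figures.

Range = 1.08 − (-1.08) = 2.16 V.
6.02 N + 1.76 ≥ 101.1 gives N ≥ 16.502, so the minimum integer is 17.
One LSB is 2.16 V / 131072 = 16.5 µV.

16.5 µV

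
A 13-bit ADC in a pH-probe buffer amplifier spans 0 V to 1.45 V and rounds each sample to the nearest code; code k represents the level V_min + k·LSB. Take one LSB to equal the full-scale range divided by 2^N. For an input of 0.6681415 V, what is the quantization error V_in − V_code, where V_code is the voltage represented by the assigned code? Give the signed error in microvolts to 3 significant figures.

Span = 1.45 V. LSB = 1.45 V / 2^13 ≈ 177.0 µV.
(0.6681415 − (0)) / LSB = 0.6681415 × 8192/1.45 = 3774.7691. Nearest integer: k = 3775.
V_code = V_min + k × range/2^13 = 0 + 3775 × 1.45/8192 = 0.6681823730 V.
Error = V_in − V_code = 0.6681415 − (0.6681823730) = −40.9 µV.

−40.9 µV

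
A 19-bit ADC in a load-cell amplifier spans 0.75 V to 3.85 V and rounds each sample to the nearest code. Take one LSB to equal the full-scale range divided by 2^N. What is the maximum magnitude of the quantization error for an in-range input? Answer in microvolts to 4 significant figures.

Span: 3.85 V − (0.75 V) = 3.1 V.
Step size = 3.1/524288 V = 5.91278 µV.
|e|_max = LSB/2 = 2.956 µV.

2.956 µV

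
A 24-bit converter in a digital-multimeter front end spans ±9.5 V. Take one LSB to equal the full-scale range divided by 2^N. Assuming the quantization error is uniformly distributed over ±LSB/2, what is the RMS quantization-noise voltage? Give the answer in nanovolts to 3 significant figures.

327 nV

Span: 9.5 V − (-9.5 V) = 19 V.
One LSB is 19 V / 16777216 = 1.1325 µV.
σ_q = LSB/√12 = 1.1325 µV/3.4641 = 327 nV.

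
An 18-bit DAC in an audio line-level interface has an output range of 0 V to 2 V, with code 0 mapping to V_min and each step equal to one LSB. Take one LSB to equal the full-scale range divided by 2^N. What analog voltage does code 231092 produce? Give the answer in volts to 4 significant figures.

1.763 V

Range is 2 V. LSB = 2 V / 2^18.
V_out = V_min + code × LSB = 0 V + 231092 × 2 V / 262144
      = 0 V + 1.76309 V = 1.76309 V.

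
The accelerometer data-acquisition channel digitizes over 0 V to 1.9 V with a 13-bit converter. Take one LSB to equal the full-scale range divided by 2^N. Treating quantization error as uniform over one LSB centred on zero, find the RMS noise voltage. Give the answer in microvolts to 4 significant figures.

Span = 1.9 V.
LSB = 1.9 V / 2^13 = 231.934 µV.
RMS of a uniform error over width LSB is LSB/√12 = 66.95 µV.

66.95 µV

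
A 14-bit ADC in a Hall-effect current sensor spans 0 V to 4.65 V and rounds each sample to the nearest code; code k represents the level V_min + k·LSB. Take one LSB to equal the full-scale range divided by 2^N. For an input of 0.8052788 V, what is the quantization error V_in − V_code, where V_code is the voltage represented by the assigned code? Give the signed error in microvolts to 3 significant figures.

+100 µV

Span = 4.65 V. LSB = 4.65 V / 2^14 ≈ 283.8 µV.
(0.8052788 − (0)) / LSB = 0.8052788 × 16384/4.65 = 2837.3522. Nearest integer: k = 2837.
V_code = 0 + (2837/16384) × 4.65 = 0.80517883301 V.
e = 0.8052788 − (0.80517883301) = +100 µV.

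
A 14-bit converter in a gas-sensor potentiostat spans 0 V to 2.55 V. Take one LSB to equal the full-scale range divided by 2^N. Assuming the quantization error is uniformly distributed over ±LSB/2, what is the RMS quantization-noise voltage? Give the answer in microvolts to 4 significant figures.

44.93 µV

V_FS = 2.55 V.
One LSB is 2.55 V / 16384 = 155.640 µV.
RMS of a uniform error over width LSB is LSB/√12 = 44.93 µV.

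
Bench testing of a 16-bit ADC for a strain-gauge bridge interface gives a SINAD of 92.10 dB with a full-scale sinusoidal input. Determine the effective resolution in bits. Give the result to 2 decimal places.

15.01 bits

(92.10 − 1.76) / 6.02 = 90.34/6.02 = 15.0066 effective bits.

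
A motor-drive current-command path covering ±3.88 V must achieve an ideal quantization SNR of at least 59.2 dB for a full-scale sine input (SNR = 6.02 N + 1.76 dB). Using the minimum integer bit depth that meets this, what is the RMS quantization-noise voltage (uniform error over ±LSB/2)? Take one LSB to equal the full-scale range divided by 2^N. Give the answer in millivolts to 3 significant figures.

The full-scale span is 3.88 − (-3.88) = 7.76 V.
Required N = ⌈(59.2 − 1.76)/6.02⌉ = ⌈9.542⌉ = 10.
LSB = 7.76 V / 2^10 = 7.5781 mV.
σ_q = LSB/√12 = 7.5781 mV/3.4641 = 2.19 mV.

2.19 mV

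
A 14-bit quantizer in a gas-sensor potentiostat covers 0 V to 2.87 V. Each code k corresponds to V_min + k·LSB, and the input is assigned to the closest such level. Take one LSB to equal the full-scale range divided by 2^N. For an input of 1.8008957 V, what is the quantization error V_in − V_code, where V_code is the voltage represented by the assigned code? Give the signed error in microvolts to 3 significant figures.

−36.3 µV

Range is 2.87 V. LSB = 2.87 V / 2^14 ≈ 175.2 µV.
(1.8008957 − (0)) / LSB = 1.8008957 × 16384/2.87 = 10280.7927. Nearest integer: k = 10281.
V_code = 0 + (10281/16384) × 2.87 = 1.8009320068 V.
e = 1.8008957 − (1.8009320068) = −36.3 µV.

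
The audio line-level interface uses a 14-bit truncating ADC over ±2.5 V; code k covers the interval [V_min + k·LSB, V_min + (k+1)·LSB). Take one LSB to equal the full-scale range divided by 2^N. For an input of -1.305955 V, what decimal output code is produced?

3912

Range = 2.5 − (-2.5) = 5 V. LSB = 5 V / 2^14 ≈ 305.2 µV.
code = ⌊(V_in − V_min)/LSB⌋ = ⌊(V_in − V_min) × 2^14 / range⌋
     = ⌊(-1.305955 − (-2.5)) × 16384 / 5⌋ = ⌊1.194045 × 16384/5⌋
     = ⌊3912.647⌋ = 3912.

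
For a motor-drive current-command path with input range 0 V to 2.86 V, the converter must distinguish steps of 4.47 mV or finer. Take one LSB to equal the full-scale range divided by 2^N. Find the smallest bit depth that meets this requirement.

10 bits

V_FS = 2.86 V.
2.86 V / 4.47 mV = 639.8. Since 2^9 = 512 and 2^10 = 1024, N = 10.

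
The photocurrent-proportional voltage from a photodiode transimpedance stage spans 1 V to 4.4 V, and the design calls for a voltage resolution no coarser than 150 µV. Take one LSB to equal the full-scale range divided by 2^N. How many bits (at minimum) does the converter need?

15 bits

Full-scale range = 4.4 V − (1 V) = 3.4 V.
Required number of levels: 3.4/150 µV = 22667; smallest N with 2^N ≥ that is 15.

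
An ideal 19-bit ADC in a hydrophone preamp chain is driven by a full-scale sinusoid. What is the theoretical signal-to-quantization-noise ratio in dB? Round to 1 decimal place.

116.1 dB

Ideal quantization SNR: 6.02 × 19 + 1.76 dB = 116.1 dB.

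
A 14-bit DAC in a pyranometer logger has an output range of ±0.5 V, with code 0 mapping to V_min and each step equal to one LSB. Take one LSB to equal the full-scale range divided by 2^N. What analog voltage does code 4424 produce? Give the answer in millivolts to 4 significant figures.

-230.0 mV

Range = 0.5 − (-0.5) = 1 V. LSB = 1 V / 2^14.
V_out = V_min + code × LSB = -0.5 V + 4424 × 1 V / 16384
      = -0.5 + 0.270020 = -0.229980 V.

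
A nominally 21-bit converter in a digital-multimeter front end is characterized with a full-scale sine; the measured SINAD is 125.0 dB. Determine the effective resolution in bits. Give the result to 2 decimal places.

20.47 bits

ENOB = (125.0 − 1.76)/6.02 = 20.4718 bits.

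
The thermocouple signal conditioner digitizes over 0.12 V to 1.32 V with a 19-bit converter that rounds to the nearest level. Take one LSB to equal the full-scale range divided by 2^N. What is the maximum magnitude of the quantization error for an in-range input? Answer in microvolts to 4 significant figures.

Full-scale range = 1.32 V − (0.12 V) = 1.2 V.
LSB = 1.2 V / 2^19 = 2.28882 µV.
|e|_max = LSB/2 = 1.144 µV.

1.144 µV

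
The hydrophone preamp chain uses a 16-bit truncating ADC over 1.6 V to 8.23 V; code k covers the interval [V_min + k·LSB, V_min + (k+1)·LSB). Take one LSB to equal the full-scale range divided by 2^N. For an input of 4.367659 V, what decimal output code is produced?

27357

Span: 8.23 V − (1.6 V) = 6.63 V. LSB = 6.63 V / 2^16 ≈ 101.2 µV.
(V_in − V_min) × 2^16/range = (4.367659 − (1.6)) × 65536/6.63 = 27357.662.
Floor → code = 27357.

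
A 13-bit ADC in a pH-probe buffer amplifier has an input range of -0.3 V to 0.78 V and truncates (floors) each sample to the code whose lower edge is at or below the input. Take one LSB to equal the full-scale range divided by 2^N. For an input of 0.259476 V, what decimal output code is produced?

4243

Span: 0.78 V − (-0.3 V) = 1.08 V. LSB = 1.08 V / 2^13 ≈ 131.8 µV.
(V_in − V_min) × 2^13/range = (0.259476 − (-0.3)) × 8192/1.08 = 4243.729.
Floor → code = 4243.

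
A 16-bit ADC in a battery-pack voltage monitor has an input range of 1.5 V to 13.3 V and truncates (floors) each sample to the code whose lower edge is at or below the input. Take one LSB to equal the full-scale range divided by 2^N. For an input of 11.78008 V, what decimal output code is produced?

Span: 13.3 V − (1.5 V) = 11.8 V. LSB = 11.8 V / 2^16 ≈ 180.1 µV.
(V_in − V_min) × 2^16/range = (11.78008 − (1.5)) × 65536/11.8 = 57094.519.
Floor → code = 57094.

57094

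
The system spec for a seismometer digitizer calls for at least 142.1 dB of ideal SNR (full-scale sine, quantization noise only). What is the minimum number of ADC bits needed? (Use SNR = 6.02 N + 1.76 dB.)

24 bits

6.02 N + 1.76 ≥ 142.1 gives N ≥ 23.312, so the minimum integer is 24.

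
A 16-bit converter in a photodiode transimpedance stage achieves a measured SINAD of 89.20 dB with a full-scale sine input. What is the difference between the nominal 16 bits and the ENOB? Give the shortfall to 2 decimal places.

Effective bits = (89.20 − 1.76)/6.02 = 14.5249.
16 − 14.5249 = 1.48 bits below nominal.

1.48 bits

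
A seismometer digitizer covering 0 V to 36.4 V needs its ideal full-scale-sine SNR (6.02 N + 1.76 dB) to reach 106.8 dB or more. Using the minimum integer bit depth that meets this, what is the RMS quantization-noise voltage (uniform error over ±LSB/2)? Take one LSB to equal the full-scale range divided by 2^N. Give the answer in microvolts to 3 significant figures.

40.1 µV

Span = 36.4 V.
Solving 6.02 N ≥ 106.8 − 1.76: N ≥ 17.449. Round up → N = 18.
One LSB is 36.4 V / 262144 = 138.85 µV.
V_rms = LSB/√12 = 40.1 µV.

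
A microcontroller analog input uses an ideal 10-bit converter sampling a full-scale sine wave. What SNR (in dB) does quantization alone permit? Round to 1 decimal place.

SNR = 6.02·10 + 1.76 = 61.96 dB.

62.0 dB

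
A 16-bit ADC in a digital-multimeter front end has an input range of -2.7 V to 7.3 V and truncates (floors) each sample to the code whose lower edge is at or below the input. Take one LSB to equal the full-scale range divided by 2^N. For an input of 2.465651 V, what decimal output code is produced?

Full-scale range = 7.3 V − (-2.7 V) = 10 V. LSB = 10 V / 2^16 ≈ 152.6 µV.
V_in − V_min = 2.465651 − (-2.7) = 5.165651 V.
Divide by LSB: 5.165651 × 65536/10 = 33853.6104.
Truncating gives code 33853.

33853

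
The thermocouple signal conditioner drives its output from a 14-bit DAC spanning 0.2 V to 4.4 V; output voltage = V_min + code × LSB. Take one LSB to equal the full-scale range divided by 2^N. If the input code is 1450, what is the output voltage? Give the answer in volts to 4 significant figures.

0.5717 V

Span: 4.4 V − (0.2 V) = 4.2 V. LSB = 4.2 V / 2^14.
V_out = 0.2 + 1450 × (4.2/16384) V
      = 0.2 + 0.371704 = 0.571704 V.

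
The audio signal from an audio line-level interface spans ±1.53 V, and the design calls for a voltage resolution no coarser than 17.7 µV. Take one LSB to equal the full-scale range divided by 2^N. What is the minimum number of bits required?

Range = 1.53 − (-1.53) = 3.06 V.
Levels needed ≥ 3.06/17.7 µV = 172900. 2^18 = 262144 suffices, so N_min = 18.

18 bits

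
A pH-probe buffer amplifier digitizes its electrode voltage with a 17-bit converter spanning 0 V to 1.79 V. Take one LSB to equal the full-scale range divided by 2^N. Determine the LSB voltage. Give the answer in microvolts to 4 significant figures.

13.66 µV

V_FS = 1.79 V.
Number of codes = 2^17 = 131072.
LSB = 1.79 V / 2^17 = 13.66 µV.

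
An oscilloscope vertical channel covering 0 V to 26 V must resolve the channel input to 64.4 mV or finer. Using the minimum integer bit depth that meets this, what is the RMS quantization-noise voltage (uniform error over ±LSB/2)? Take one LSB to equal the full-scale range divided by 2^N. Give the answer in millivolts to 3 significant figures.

Range is 26 V.
26 V / 64.4 mV = 403.7. Since 2^8 = 256 and 2^9 = 512, N = 9.
LSB = 26 V ÷ 2^9 = 26/512 V = 50.781 mV.
V_rms = LSB/√12 = 14.7 mV.

14.7 mV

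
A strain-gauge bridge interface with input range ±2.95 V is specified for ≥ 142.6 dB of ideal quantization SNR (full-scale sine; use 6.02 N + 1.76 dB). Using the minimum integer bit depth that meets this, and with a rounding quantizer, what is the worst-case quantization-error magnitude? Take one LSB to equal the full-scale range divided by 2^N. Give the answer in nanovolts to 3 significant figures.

176 nV

The full-scale span is 2.95 − (-2.95) = 5.9 V.
Required N = ⌈(142.6 − 1.76)/6.02⌉ = ⌈23.395⌉ = 24.
One LSB is 5.9 V / 16777216 = 351.67 nV.
Max error for round-to-nearest is LSB/2 = 176 nV.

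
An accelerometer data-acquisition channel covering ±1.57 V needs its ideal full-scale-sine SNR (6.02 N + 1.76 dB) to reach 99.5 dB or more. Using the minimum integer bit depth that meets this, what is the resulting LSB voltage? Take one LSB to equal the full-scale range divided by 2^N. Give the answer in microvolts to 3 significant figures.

Range = 1.57 − (-1.57) = 3.14 V.
6.02 N + 1.76 ≥ 99.5 gives N ≥ 16.236, so the minimum integer is 17.
LSB = 3.14 V ÷ 2^17 = 3.14/131072 V = 24.0 µV.

24.0 µV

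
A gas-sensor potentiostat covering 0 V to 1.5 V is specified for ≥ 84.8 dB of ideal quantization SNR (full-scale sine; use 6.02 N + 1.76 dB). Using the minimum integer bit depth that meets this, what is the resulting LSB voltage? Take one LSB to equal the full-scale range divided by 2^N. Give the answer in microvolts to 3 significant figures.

Full-scale range = 1.5 V.
N ≥ (84.8 − 1.76)/6.02 = 13.794 → N_min = 14.
LSB = 1.5 V / 2^14 = 91.6 µV.

91.6 µV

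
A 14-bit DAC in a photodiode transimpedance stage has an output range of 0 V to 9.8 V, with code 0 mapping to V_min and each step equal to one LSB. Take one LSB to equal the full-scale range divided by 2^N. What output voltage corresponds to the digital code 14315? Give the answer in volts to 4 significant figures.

Range is 9.8 V. LSB = 9.8 V / 2^14.
V_out = V_min + code × LSB = 0 V + 14315 × 9.8 V / 16384
      = 0 + 8.56244 = 8.56244 V.

8.562 V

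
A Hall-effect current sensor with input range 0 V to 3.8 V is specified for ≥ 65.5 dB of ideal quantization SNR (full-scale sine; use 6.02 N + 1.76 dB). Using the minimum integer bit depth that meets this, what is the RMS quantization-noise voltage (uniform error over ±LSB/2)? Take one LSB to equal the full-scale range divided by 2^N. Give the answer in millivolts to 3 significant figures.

Full-scale range = 3.8 V.
N ≥ (65.5 − 1.76)/6.02 = 10.588 → N_min = 11.
LSB = 3.8 V ÷ 2^11 = 3.8/2048 V = 1.8555 mV.
σ_q = LSB/√12 = 1.8555 mV/3.4641 = 0.536 mV.

0.536 mV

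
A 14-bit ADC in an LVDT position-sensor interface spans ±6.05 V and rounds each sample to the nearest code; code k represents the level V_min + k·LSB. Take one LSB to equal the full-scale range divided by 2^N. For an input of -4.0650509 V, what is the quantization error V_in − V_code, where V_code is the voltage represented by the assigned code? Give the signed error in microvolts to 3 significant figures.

Full-scale range = 6.05 V − (-6.05 V) = 12.1 V. LSB = 12.1 V / 2^14 ≈ 0.7385 mV.
(V_in − V_min)/LSB = (-4.0650509 − (-6.05)) × 16384/12.1 = 2687.7195 → nearest code k = 2688.
V_code = -6.05 + (2688/16384) × 12.1 = -4.0648437500 V.
V_in − V_code = -4.0650509 − (-4.0648437500) = −207 µV.

−207 µV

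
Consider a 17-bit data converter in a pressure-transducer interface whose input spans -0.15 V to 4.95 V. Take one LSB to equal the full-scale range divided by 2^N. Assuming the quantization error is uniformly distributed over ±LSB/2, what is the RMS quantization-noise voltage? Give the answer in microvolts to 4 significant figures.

Span: 4.95 V − (-0.15 V) = 5.1 V.
One LSB is 5.1 V / 131072 = 38.9099 µV.
σ_q = LSB/√12 = 38.9099 µV/3.4641 = 11.23 µV.

11.23 µV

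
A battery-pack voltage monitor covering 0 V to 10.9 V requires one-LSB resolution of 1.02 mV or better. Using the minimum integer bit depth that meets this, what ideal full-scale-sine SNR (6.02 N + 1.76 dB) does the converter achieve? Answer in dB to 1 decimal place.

Range is 10.9 V.
10.9 V / 1.02 mV = 10690. Since 2^13 = 8192 and 2^14 = 16384, N = 14.
Ideal SNR at N = 14: 6.02·14 + 1.76 = 86.0 dB.

86.0 dB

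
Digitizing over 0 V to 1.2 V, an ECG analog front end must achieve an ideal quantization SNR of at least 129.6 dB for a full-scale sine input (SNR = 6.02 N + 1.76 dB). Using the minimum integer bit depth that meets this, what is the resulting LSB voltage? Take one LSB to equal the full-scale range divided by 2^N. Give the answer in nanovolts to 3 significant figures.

Full-scale range = 1.2 V.
N ≥ (129.6 − 1.76)/6.02 = 21.236 → N_min = 22.
LSB = 1.2 V / 2^22 = 286 nV.

286 nV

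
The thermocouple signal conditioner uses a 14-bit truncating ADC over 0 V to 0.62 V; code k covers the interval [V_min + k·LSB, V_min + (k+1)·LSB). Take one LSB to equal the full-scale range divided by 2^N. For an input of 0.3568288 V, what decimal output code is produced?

Span = 0.62 V. LSB = 0.62 V / 2^14 ≈ 37.84 µV.
(V_in − V_min) × 2^14/range = (0.3568288 − (0)) × 16384/0.62 = 9429.489.
Floor → code = 9429.

9429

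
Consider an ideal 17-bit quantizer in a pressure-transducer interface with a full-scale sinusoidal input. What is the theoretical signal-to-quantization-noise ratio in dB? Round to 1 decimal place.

6.02(17) + 1.76 = 102.34 + 1.76 = 104.10 dB.

104.1 dB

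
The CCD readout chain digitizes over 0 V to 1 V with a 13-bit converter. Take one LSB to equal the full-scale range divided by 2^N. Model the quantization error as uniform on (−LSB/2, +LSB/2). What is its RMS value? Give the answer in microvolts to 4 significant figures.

35.24 µV

Span = 1 V.
Step size = 1/8192 V = 122.070 µV.
For a uniform distribution on [−LSB/2, +LSB/2], V_rms = LSB/√12 = 122.070 µV/3.4641 = 35.24 µV.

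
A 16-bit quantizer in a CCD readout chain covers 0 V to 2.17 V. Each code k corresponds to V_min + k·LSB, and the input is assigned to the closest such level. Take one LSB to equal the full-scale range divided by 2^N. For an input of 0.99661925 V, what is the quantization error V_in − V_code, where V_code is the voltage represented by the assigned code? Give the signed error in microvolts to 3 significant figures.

Span = 2.17 V. LSB = 2.17 V / 2^16 ≈ 33.11 µV.
(V_in − V_min)/LSB = (0.99661925 − (0)) × 65536/2.17 = 30098.8199 → nearest code k = 30099.
V_code = 0 + (30099/65536) × 2.17 = 0.99662521362 V.
Error = V_in − V_code = 0.99661925 − (0.99662521362) = −5.96 µV.

−5.96 µV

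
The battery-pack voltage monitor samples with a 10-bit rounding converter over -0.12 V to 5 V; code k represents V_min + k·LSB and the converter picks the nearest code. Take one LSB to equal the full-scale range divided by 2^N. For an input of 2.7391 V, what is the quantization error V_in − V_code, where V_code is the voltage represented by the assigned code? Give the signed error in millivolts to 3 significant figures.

Range = 5 − (-0.12) = 5.12 V. LSB = 5.12 V / 2^10 ≈ 5.000 mV.
(2.7391 − (-0.12)) / LSB = 2.8591 × 1024/5.12 = 571.8200. Nearest integer: k = 572.
Reconstructed level: -0.12 + 572 × 5.12/1024 V = 2.740000000 V.
e = 2.7391 − (2.740000000) = −0.900 mV.

−0.900 mV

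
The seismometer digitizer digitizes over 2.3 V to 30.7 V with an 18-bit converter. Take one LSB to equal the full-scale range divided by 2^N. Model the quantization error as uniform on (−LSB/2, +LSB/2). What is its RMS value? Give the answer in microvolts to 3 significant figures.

Full-scale range = 30.7 V − (2.3 V) = 28.4 V.
Step size = 28.4/262144 V = 108.34 µV.
V_rms = LSB/√12 = 108.34 µV / √12 = 31.3 µV.

31.3 µV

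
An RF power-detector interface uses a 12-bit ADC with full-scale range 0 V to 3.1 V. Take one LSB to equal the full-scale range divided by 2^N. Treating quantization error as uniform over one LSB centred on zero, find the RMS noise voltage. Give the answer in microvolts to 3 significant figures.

218 µV

V_FS = 3.1 V.
LSB = 3.1 V ÷ 2^12 = 3.1/4096 V = 0.75684 mV.
σ_q = LSB/√12 = 0.75684 mV/3.4641 = 218 µV.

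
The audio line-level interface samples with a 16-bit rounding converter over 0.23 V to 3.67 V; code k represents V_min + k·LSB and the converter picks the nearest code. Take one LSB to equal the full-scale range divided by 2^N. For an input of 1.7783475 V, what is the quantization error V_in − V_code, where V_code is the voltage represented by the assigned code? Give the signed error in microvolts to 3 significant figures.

Full-scale range = 3.67 V − (0.23 V) = 3.44 V. LSB = 3.44 V / 2^16 ≈ 52.49 µV.
Position in LSBs: (1.7783475 − (0.23)) × 65536/3.44 = 29497.8203; rounding gives k = 29498.
V_code = 0.23 + (29498/65536) × 3.44 = 1.7783569336 V.
V_in − V_code = 1.7783475 − (1.7783569336) = −9.43 µV.

−9.43 µV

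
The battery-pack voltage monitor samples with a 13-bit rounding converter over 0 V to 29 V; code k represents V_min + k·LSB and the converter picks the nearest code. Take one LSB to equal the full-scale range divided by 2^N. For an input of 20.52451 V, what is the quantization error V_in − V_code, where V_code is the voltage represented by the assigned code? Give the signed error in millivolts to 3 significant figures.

−0.636 mV

V_FS = 29 V. LSB = 29 V / 2^13 ≈ 3.540 mV.
(V_in − V_min)/LSB = (20.52451 − (0)) × 8192/29 = 5797.8202 → nearest code k = 5798.
Reconstructed level: 0 + 5798 × 29/8192 V = 20.52514648 V.
e = 20.52451 − (20.52514648) = −0.636 mV.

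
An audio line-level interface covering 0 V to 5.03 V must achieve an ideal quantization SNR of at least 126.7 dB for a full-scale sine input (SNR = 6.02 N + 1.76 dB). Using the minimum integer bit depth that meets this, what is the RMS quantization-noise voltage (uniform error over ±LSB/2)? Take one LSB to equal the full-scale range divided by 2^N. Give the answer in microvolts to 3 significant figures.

Full-scale range = 5.03 V.
Required N = ⌈(126.7 − 1.76)/6.02⌉ = ⌈20.754⌉ = 21.
Step size = 5.03/2097152 V = 2.3985 µV.
V_rms = LSB/√12 = 0.692 µV.

0.692 µV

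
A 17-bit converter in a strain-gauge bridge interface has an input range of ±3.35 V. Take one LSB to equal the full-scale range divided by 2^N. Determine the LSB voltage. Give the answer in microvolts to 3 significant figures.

The full-scale span is 3.35 − (-3.35) = 6.7 V.
Number of codes = 2^17 = 131072.
Step size = 6.7/131072 V = 51.1 µV.

51.1 µV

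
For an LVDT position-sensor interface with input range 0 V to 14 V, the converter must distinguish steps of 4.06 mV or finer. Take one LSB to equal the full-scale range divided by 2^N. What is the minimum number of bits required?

V_FS = 14 V.
14 V / 4.06 mV = 3448. Since 2^11 = 2048 and 2^12 = 4096, N = 12.

12 bits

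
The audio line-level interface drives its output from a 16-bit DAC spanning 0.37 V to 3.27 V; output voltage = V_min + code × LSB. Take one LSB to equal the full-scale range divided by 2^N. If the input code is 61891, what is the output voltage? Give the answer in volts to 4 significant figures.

3.109 V

Range = 3.27 − (0.37) = 2.9 V. LSB = 2.9 V / 2^16.
Output = V_min + (61891/65536) × range = 0.37 + 0.944382 × 2.9 V
      = 0.37 V + 2.73871 V = 3.10871 V.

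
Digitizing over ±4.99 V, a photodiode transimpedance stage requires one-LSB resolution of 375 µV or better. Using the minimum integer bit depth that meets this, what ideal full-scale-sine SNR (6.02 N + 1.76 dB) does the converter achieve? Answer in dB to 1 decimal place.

Range = 4.99 − (-4.99) = 9.98 V.
Need 2^N ≥ 9.98 V / 375 µV = 26610 → N_min = 15.
Ideal SNR at N = 15: 6.02·15 + 1.76 = 92.1 dB.

92.1 dB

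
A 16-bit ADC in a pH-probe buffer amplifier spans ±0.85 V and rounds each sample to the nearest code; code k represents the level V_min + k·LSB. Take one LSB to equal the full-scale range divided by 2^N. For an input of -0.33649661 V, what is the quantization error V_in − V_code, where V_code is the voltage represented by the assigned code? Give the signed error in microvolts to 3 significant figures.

The full-scale span is 0.85 − (-0.85) = 1.7 V. LSB = 1.7 V / 2^16 ≈ 25.94 µV.
(V_in − V_min)/LSB = (-0.33649661 − (-0.85)) × 65536/1.7 = 19795.8577 → nearest code k = 19796.
V_code = V_min + k × range/2^16 = -0.85 + 19796 × 1.7/65536 = -0.33649291992 V.
e = -0.33649661 − (-0.33649291992) = −3.69 µV.

−3.69 µV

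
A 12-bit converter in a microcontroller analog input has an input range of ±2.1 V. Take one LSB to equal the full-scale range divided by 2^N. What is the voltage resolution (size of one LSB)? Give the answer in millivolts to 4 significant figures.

1.025 mV

Span: 2.1 V − (-2.1 V) = 4.2 V.
Number of codes = 2^12 = 4096.
One LSB is 4.2 V / 4096 = 1.025 mV.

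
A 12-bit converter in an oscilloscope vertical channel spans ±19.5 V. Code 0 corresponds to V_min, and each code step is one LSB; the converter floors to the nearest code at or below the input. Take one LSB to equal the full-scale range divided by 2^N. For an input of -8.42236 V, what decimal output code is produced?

1163

Span: 19.5 V − (-19.5 V) = 39 V. LSB = 39 V / 2^12 ≈ 9.521 mV.
(V_in − V_min) × 2^12/range = (-8.42236 − (-19.5)) × 4096/39 = 1163.436.
Floor → code = 1163.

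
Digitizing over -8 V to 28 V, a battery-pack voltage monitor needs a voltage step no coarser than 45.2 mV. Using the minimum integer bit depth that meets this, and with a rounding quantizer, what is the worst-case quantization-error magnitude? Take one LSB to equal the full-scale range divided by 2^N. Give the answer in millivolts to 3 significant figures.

The full-scale span is 28 − (-8) = 36 V.
Need 2^N ≥ 36 V / 45.2 mV = 796.5 → N_min = 10.
Step size = 36/1024 V = 35.156 mV.
|e|_max = LSB/2 = 17.6 mV.

17.6 mV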